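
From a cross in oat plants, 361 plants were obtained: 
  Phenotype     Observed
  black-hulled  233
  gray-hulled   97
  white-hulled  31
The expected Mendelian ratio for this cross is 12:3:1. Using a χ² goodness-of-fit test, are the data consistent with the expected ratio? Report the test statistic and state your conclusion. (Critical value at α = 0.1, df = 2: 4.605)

Expected counts for N = 361 under a 12:3:1 ratio (total parts = 16):
  black-hulled: 361 × 12/16 = 270.75
  gray-hulled: 361 × 3/16 = 67.6875
  white-hulled: 361 × 1/16 = 22.5625
χ² = Σ (O − E)² / E
  black-hulled: (233 − 270.75)² / 270.75 = 5.2634
  gray-hulled: (97 − 67.6875)² / 67.6875 = 12.6940
  white-hulled: (31 − 22.5625)² / 22.5625 = 3.1553
χ² = 5.2634 + 12.6940 + 3.1553 = 21.1127 ≈ 21.113
Degrees of freedom = 3 − 1 = 2; critical value at α = 0.1 is 4.605.
Since 21.113 > 4.605, we reject the null hypothesis — the data do not fit the 12:3:1 ratio.

21.113; not consistent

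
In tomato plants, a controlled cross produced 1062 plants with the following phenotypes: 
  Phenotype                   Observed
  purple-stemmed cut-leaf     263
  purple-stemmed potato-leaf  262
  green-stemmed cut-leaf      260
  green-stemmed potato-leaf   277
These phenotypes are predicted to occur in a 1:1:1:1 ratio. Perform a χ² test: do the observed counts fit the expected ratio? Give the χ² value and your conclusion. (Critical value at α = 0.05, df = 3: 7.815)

Expected counts for N = 1062 under a 1:1:1:1 ratio (total parts = 4):
  purple-stemmed cut-leaf: 1062 × 1/4 = 265.5
  purple-stemmed potato-leaf: 1062 × 1/4 = 265.5
  green-stemmed cut-leaf: 1062 × 1/4 = 265.5
  green-stemmed potato-leaf: 1062 × 1/4 = 265.5
χ² = Σ (O − E)² / E
  purple-stemmed cut-leaf: (263 − 265.5)² / 265.5 = 0.0235
  purple-stemmed potato-leaf: (262 − 265.5)² / 265.5 = 0.0461
  green-stemmed cut-leaf: (260 − 265.5)² / 265.5 = 0.1139
  green-stemmed potato-leaf: (277 − 265.5)² / 265.5 = 0.4981
χ² = 0.0235 + 0.0461 + 0.1139 + 0.4981 = 0.6816 ≈ 0.682
Degrees of freedom = 4 − 1 = 3; critical value at α = 0.05 is 7.815.
Since 0.682 < 7.815, we fail to reject the null hypothesis — the data are consistent with the 1:1:1:1 ratio.

0.682; consistent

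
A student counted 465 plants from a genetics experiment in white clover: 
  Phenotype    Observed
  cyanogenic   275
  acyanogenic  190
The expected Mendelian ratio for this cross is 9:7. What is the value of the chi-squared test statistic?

Total ratio parts = 16. Expected numbers out of 465:
  cyanogenic: 465 × 9/16 = 261.5625
  acyanogenic: 465 × 7/16 = 203.4375
χ² = Σ (O − E)² / E
  cyanogenic: (275 − 261.5625)² / 261.5625 = 0.6903
  acyanogenic: (190 − 203.4375)² / 203.4375 = 0.8876
χ² = 0.6903 + 0.8876 = 1.5779 ≈ 1.578

1.578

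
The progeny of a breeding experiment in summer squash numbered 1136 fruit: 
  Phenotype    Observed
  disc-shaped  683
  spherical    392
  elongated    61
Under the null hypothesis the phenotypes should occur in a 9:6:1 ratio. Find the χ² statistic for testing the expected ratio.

Expected counts for N = 1136 under a 9:6:1 ratio (total parts = 16):
  disc-shaped: 1136 × 9/16 = 639
  spherical: 1136 × 6/16 = 426
  elongated: 1136 × 1/16 = 71
χ² = Σ (O − E)² / E
  disc-shaped: (683 − 639)² / 639 = 3.0297
  spherical: (392 − 426)² / 426 = 2.7136
  elongated: (61 − 71)² / 71 = 1.4085
χ² = 3.0297 + 2.7136 + 1.4085 = 7.1518 ≈ 7.152

7.152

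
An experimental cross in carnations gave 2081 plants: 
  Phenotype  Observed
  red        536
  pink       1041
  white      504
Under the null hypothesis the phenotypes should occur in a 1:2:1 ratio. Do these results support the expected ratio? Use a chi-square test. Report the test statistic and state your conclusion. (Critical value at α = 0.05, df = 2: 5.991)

Total ratio parts = 4. Expected numbers out of 2081:
  red: 2081 × 1/4 = 520.25
  pink: 2081 × 2/4 = 1040.5
  white: 2081 × 1/4 = 520.25
χ² = Σ (O − E)² / E
  red: (536 − 520.25)² / 520.25 = 0.4768
  pink: (1041 − 1040.5)² / 1040.5 = 0.0002
  white: (504 − 520.25)² / 520.25 = 0.5076
χ² = 0.4768 + 0.0002 + 0.5076 = 0.9846 ≈ 0.985
Degrees of freedom = 3 − 1 = 2; critical value at α = 0.05 is 5.991.
Since 0.985 < 5.991, we fail to reject the null hypothesis — the data are consistent with the 1:2:1 ratio.

0.985; consistent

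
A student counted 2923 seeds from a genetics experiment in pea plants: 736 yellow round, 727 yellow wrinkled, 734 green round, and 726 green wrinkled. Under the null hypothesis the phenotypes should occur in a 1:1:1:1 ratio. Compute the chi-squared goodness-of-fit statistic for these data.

0.102

The 1:1:1:1 ratio has 4 parts, so with N = 2923 the expected counts are:
  yellow round: 2923 × 1/4 = 730.75
  yellow wrinkled: 2923 × 1/4 = 730.75
  green round: 2923 × 1/4 = 730.75
  green wrinkled: 2923 × 1/4 = 730.75
χ² = Σ (O − E)² / E
  yellow round: (736 − 730.75)² / 730.75 = 0.0377
  yellow wrinkled: (727 − 730.75)² / 730.75 = 0.0192
  green round: (734 − 730.75)² / 730.75 = 0.0145
  green wrinkled: (726 − 730.75)² / 730.75 = 0.0309
χ² = 0.0377 + 0.0192 + 0.0145 + 0.0309 = 0.1023 ≈ 0.102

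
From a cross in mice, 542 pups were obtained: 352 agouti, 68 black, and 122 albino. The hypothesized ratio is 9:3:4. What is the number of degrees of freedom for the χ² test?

A goodness-of-fit test with 3 phenotype classes has df = 3 − 1 = 2.

2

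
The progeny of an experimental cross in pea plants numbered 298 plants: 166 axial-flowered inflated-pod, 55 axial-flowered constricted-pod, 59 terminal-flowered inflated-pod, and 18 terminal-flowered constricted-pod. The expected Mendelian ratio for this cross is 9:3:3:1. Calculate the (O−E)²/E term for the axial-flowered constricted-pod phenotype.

The 9:3:3:1 ratio has 16 parts, so with N = 298 the expected counts are:
  axial-flowered inflated-pod: 298 × 9/16 = 167.625
  axial-flowered constricted-pod: 298 × 3/16 = 55.875
  terminal-flowered inflated-pod: 298 × 3/16 = 55.875
  terminal-flowered constricted-pod: 298 × 1/16 = 18.625
Contribution of axial-flowered constricted-pod: (55 − 55.875)² / 55.875 = 0.0137

0.014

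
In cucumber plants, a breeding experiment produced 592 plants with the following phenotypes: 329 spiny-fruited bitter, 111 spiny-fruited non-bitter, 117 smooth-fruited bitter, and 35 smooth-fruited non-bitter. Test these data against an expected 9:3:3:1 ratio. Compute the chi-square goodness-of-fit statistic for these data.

0.480

Expected counts for N = 592 under a 9:3:3:1 ratio (total parts = 16):
  spiny-fruited bitter: 592 × 9/16 = 333
  spiny-fruited non-bitter: 592 × 3/16 = 111
  smooth-fruited bitter: 592 × 3/16 = 111
  smooth-fruited non-bitter: 592 × 1/16 = 37
χ² = Σ (O − E)² / E
  spiny-fruited bitter: (329 − 333)² / 333 = 0.0480
  spiny-fruited non-bitter: (111 − 111)² / 111 = 0.0000
  smooth-fruited bitter: (117 − 111)² / 111 = 0.3243
  smooth-fruited non-bitter: (35 − 37)² / 37 = 0.1081
χ² = 0.0480 + 0.0000 + 0.3243 + 0.1081 = 0.4804 ≈ 0.480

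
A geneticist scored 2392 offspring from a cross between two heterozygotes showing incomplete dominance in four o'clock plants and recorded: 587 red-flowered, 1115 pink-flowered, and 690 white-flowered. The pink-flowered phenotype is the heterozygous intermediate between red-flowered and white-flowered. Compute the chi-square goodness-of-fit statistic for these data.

With incomplete dominance, a heterozygote × heterozygote cross gives a 1:2:1 phenotypic ratio.
Expected counts for N = 2392 under a 1:2:1 ratio (total parts = 4):
  red-flowered: 2392 × 1/4 = 598
  pink-flowered: 2392 × 2/4 = 1196
  white-flowered: 2392 × 1/4 = 598
χ² = Σ (O − E)² / E
  red-flowered: (587 − 598)² / 598 = 0.2023
  pink-flowered: (1115 − 1196)² / 1196 = 5.4858
  white-flowered: (690 − 598)² / 598 = 14.1538
χ² = 0.2023 + 5.4858 + 14.1538 = 19.8419 ≈ 19.842

19.842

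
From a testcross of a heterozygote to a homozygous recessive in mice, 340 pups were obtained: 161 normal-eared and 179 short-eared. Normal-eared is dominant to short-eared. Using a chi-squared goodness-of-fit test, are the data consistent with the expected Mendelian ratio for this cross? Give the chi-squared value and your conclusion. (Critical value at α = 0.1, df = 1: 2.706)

0.953; consistent

A testcross of a heterozygote (Aa × aa) gives a 1:1 phenotypic ratio.
Under the 1:1 hypothesis (Σ ratio = 2, N = 340):
  normal-eared: 340 × 1/2 = 170
  short-eared: 340 × 1/2 = 170
χ² = Σ (O − E)² / E
  normal-eared: (161 − 170)² / 170 = 0.4765
  short-eared: (179 − 170)² / 170 = 0.4765
χ² = 0.4765 + 0.4765 = 0.953
Degrees of freedom = 2 − 1 = 1; critical value at α = 0.1 is 2.706.
Since 0.953 < 2.706, we fail to reject the null hypothesis — the data are consistent with the 1:1 ratio.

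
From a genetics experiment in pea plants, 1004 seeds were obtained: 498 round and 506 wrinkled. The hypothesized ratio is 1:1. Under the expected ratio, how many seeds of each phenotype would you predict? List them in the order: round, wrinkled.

Expected counts for N = 1004 under a 1:1 ratio (total parts = 2):
  round: 1004 × 1/2 = 502
  wrinkled: 1004 × 1/2 = 502

502, 502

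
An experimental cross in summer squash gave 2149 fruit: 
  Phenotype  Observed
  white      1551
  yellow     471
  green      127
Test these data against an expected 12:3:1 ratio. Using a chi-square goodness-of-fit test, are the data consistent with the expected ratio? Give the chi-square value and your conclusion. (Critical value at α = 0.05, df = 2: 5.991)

14.185; not consistent

Under the 12:3:1 hypothesis (Σ ratio = 16, N = 2149):
  white: 2149 × 12/16 = 1611.75
  yellow: 2149 × 3/16 = 402.9375
  green: 2149 × 1/16 = 134.3125
χ² = Σ (O − E)² / E
  white: (1551 − 1611.75)² / 1611.75 = 2.2898
  yellow: (471 − 402.9375)² / 402.9375 = 11.4968
  green: (127 − 134.3125)² / 134.3125 = 0.3981
χ² = 2.2898 + 11.4968 + 0.3981 = 14.1847 ≈ 14.185
Degrees of freedom = 3 − 1 = 2; critical value at α = 0.05 is 5.991.
Since 14.185 > 5.991, we reject the null hypothesis — the data do not fit the 12:3:1 ratio.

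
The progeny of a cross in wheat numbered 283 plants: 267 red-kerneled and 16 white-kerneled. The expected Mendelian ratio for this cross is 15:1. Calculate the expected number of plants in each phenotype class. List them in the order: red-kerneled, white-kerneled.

Expected counts for N = 283 under a 15:1 ratio (total parts = 16):
  red-kerneled: 283 × 15/16 = 265.3125
  white-kerneled: 283 × 1/16 = 17.6875

265.3125, 17.6875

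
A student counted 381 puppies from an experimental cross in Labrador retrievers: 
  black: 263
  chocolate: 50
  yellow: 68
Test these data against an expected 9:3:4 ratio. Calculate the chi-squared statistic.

25.290

Total ratio parts = 16. Expected numbers out of 381:
  black: 381 × 9/16 = 214.3125
  chocolate: 381 × 3/16 = 71.4375
  yellow: 381 × 4/16 = 95.25
χ² = Σ (O − E)² / E
  black: (263 − 214.3125)² / 214.3125 = 11.0608
  chocolate: (50 − 71.4375)² / 71.4375 = 6.4331
  yellow: (68 − 95.25)² / 95.25 = 7.7959
χ² = 11.0608 + 6.4331 + 7.7959 = 25.2898 ≈ 25.290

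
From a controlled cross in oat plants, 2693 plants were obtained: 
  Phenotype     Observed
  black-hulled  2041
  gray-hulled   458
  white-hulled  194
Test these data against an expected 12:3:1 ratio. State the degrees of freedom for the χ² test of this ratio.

A goodness-of-fit test with 3 phenotype classes has df = 3 − 1 = 2.

2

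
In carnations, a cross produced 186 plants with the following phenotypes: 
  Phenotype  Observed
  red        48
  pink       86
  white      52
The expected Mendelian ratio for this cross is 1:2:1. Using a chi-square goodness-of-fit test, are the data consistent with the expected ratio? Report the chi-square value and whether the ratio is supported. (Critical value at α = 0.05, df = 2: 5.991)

1.226; consistent

The 1:2:1 ratio has 4 parts, so with N = 186 the expected counts are:
  red: 186 × 1/4 = 46.5
  pink: 186 × 2/4 = 93
  white: 186 × 1/4 = 46.5
χ² = Σ (O − E)² / E
  red: (48 − 46.5)² / 46.5 = 0.0484
  pink: (86 − 93)² / 93 = 0.5269
  white: (52 − 46.5)² / 46.5 = 0.6505
χ² = 0.0484 + 0.5269 + 0.6505 = 1.2258 ≈ 1.226
Degrees of freedom = 3 − 1 = 2; critical value at α = 0.05 is 5.991.
Since 1.226 < 5.991, we fail to reject the null hypothesis — the data are consistent with the 1:2:1 ratio.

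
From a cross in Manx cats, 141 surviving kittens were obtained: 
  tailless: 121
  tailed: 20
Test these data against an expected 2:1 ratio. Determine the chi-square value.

23.266

The 2:1 ratio has 3 parts, so with N = 141 the expected counts are:
  tailless: 141 × 2/3 = 94
  tailed: 141 × 1/3 = 47
χ² = Σ (O − E)² / E
  tailless: (121 − 94)² / 94 = 7.7553
  tailed: (20 − 47)² / 47 = 15.5106
χ² = 7.7553 + 15.5106 = 23.2659 ≈ 23.266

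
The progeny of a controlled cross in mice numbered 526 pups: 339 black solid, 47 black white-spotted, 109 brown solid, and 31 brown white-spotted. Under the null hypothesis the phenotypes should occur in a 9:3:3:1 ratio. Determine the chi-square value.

Under the 9:3:3:1 hypothesis (Σ ratio = 16, N = 526):
  black solid: 526 × 9/16 = 295.875
  black white-spotted: 526 × 3/16 = 98.625
  brown solid: 526 × 3/16 = 98.625
  brown white-spotted: 526 × 1/16 = 32.875
χ² = Σ (O − E)² / E
  black solid: (339 − 295.875)² / 295.875 = 6.2856
  black white-spotted: (47 − 98.625)² / 98.625 = 27.0230
  brown solid: (109 − 98.625)² / 98.625 = 1.0914
  brown white-spotted: (31 − 32.875)² / 32.875 = 0.1069
χ² = 6.2856 + 27.0230 + 1.0914 + 0.1069 = 34.5069 ≈ 34.507

34.507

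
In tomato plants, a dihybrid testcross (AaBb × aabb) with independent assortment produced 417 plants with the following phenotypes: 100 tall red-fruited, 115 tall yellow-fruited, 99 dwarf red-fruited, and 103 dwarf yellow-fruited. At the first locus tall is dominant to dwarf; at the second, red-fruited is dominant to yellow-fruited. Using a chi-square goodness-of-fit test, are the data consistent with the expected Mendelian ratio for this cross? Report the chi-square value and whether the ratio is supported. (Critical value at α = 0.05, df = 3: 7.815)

1.561; consistent

A dihybrid testcross with independent assortment gives a 1:1:1:1 ratio.
Expected counts for N = 417 under a 1:1:1:1 ratio (total parts = 4):
  tall red-fruited: 417 × 1/4 = 104.25
  tall yellow-fruited: 417 × 1/4 = 104.25
  dwarf red-fruited: 417 × 1/4 = 104.25
  dwarf yellow-fruited: 417 × 1/4 = 104.25
χ² = Σ (O − E)² / E
  tall red-fruited: (100 − 104.25)² / 104.25 = 0.1733
  tall yellow-fruited: (115 − 104.25)² / 104.25 = 1.1085
  dwarf red-fruited: (99 − 104.25)² / 104.25 = 0.2644
  dwarf yellow-fruited: (103 − 104.25)² / 104.25 = 0.0150
χ² = 0.1733 + 1.1085 + 0.2644 + 0.0150 = 1.5612 ≈ 1.561
Degrees of freedom = 4 − 1 = 3; critical value at α = 0.05 is 7.815.
Since 1.561 < 7.815, we fail to reject the null hypothesis — the data are consistent with the 1:1:1:1 ratio.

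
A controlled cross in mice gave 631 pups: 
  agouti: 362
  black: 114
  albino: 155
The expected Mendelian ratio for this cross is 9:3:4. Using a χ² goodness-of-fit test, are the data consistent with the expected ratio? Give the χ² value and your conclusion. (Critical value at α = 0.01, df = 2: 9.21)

Expected counts for N = 631 under a 9:3:4 ratio (total parts = 16):
  agouti: 631 × 9/16 = 354.9375
  black: 631 × 3/16 = 118.3125
  albino: 631 × 4/16 = 157.75
χ² = Σ (O − E)² / E
  agouti: (362 − 354.9375)² / 354.9375 = 0.1405
  black: (114 − 118.3125)² / 118.3125 = 0.1572
  albino: (155 − 157.75)² / 157.75 = 0.0479
χ² = 0.1405 + 0.1572 + 0.0479 = 0.3456 ≈ 0.346
Degrees of freedom = 3 − 1 = 2; critical value at α = 0.01 is 9.21.
Since 0.346 < 9.21, we fail to reject the null hypothesis — the data are consistent with the 9:3:4 ratio.

0.346; consistent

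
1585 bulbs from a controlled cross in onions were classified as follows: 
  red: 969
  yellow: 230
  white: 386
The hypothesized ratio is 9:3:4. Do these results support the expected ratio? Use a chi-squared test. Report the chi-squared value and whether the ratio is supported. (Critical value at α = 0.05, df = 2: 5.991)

22.181; not consistent

Under the 9:3:4 hypothesis (Σ ratio = 16, N = 1585):
  red: 1585 × 9/16 = 891.5625
  yellow: 1585 × 3/16 = 297.1875
  white: 1585 × 4/16 = 396.25
χ² = Σ (O − E)² / E
  red: (969 − 891.5625)² / 891.5625 = 6.7259
  yellow: (230 − 297.1875)² / 297.1875 = 15.1896
  white: (386 − 396.25)² / 396.25 = 0.2651
χ² = 6.7259 + 15.1896 + 0.2651 = 22.1806 ≈ 22.181
Degrees of freedom = 3 − 1 = 2; critical value at α = 0.05 is 5.991.
Since 22.181 > 5.991, we reject the null hypothesis — the data do not fit the 9:3:4 ratio.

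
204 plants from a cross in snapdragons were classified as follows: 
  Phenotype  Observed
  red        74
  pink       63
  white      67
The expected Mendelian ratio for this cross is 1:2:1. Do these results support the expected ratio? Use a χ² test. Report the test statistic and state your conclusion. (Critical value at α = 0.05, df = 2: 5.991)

Total ratio parts = 4. Expected numbers out of 204:
  red: 204 × 1/4 = 51
  pink: 204 × 2/4 = 102
  white: 204 × 1/4 = 51
χ² = Σ (O − E)² / E
  red: (74 − 51)² / 51 = 10.3725
  pink: (63 − 102)² / 102 = 14.9118
  white: (67 − 51)² / 51 = 5.0196
χ² = 10.3725 + 14.9118 + 5.0196 = 30.3039 ≈ 30.304
Degrees of freedom = 3 − 1 = 2; critical value at α = 0.05 is 5.991.
Since 30.304 > 5.991, we reject the null hypothesis — the data do not fit the 1:2:1 ratio.

30.304; not consistent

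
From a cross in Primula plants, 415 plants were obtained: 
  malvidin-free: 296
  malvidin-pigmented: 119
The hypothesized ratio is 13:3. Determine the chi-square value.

26.832

Expected counts for N = 415 under a 13:3 ratio (total parts = 16):
  malvidin-free: 415 × 13/16 = 337.1875
  malvidin-pigmented: 415 × 3/16 = 77.8125
χ² = Σ (O − E)² / E
  malvidin-free: (296 − 337.1875)² / 337.1875 = 5.0311
  malvidin-pigmented: (119 − 77.8125)² / 77.8125 = 21.8013
χ² = 5.0311 + 21.8013 = 26.8324 ≈ 26.832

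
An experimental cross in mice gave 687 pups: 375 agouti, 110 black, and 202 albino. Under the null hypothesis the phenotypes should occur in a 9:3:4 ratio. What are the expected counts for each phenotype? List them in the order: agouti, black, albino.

386.4375, 128.8125, 171.75

The 9:3:4 ratio has 16 parts, so with N = 687 the expected counts are:
  agouti: 687 × 9/16 = 386.4375
  black: 687 × 3/16 = 128.8125
  albino: 687 × 4/16 = 171.75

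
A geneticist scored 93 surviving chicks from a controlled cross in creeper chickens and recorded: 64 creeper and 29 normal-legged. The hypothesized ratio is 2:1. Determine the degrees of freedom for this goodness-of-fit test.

A goodness-of-fit test with 2 phenotype classes has df = 2 − 1 = 1.

1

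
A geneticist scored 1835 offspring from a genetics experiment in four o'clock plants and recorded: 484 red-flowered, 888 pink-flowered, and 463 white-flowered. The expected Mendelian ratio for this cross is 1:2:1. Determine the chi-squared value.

2.378

Total ratio parts = 4. Expected numbers out of 1835:
  red-flowered: 1835 × 1/4 = 458.75
  pink-flowered: 1835 × 2/4 = 917.5
  white-flowered: 1835 × 1/4 = 458.75
χ² = Σ (O − E)² / E
  red-flowered: (484 − 458.75)² / 458.75 = 1.3898
  pink-flowered: (888 − 917.5)² / 917.5 = 0.9485
  white-flowered: (463 − 458.75)² / 458.75 = 0.0394
χ² = 1.3898 + 0.9485 + 0.0394 = 2.3777 ≈ 2.378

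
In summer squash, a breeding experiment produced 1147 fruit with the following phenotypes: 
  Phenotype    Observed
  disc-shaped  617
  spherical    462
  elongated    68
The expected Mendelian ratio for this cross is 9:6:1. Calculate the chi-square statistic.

Total ratio parts = 16. Expected numbers out of 1147:
  disc-shaped: 1147 × 9/16 = 645.1875
  spherical: 1147 × 6/16 = 430.125
  elongated: 1147 × 1/16 = 71.6875
χ² = Σ (O − E)² / E
  disc-shaped: (617 − 645.1875)² / 645.1875 = 1.2315
  spherical: (462 − 430.125)² / 430.125 = 2.3621
  elongated: (68 − 71.6875)² / 71.6875 = 0.1897
χ² = 1.2315 + 2.3621 + 0.1897 = 3.7833 ≈ 3.783

3.783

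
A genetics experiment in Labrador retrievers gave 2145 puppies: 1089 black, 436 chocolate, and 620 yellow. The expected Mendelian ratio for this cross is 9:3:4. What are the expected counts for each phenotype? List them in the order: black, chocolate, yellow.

Expected counts for N = 2145 under a 9:3:4 ratio (total parts = 16):
  black: 2145 × 9/16 = 1206.5625
  chocolate: 2145 × 3/16 = 402.1875
  yellow: 2145 × 4/16 = 536.25

1206.5625, 402.1875, 536.25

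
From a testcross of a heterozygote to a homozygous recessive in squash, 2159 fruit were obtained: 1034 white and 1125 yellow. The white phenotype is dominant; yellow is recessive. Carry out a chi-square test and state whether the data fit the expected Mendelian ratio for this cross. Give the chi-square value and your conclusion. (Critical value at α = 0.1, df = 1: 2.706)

A testcross of a heterozygote (Aa × aa) gives a 1:1 phenotypic ratio.
Total ratio parts = 2. Expected numbers out of 2159:
  white: 2159 × 1/2 = 1079.5
  yellow: 2159 × 1/2 = 1079.5
χ² = Σ (O − E)² / E
  white: (1034 − 1079.5)² / 1079.5 = 1.9178
  yellow: (1125 − 1079.5)² / 1079.5 = 1.9178
χ² = 1.9178 + 1.9178 = 3.8356 ≈ 3.836
Degrees of freedom = 2 − 1 = 1; critical value at α = 0.1 is 2.706.
Since 3.836 > 2.706, we reject the null hypothesis — the data do not fit the 1:1 ratio.

3.836; not consistent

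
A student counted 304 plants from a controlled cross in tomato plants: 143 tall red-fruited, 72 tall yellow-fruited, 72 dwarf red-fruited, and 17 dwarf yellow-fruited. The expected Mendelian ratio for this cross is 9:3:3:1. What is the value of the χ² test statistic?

Expected counts for N = 304 under a 9:3:3:1 ratio (total parts = 16):
  tall red-fruited: 304 × 9/16 = 171
  tall yellow-fruited: 304 × 3/16 = 57
  dwarf red-fruited: 304 × 3/16 = 57
  dwarf yellow-fruited: 304 × 1/16 = 19
χ² = Σ (O − E)² / E
  tall red-fruited: (143 − 171)² / 171 = 4.5848
  tall yellow-fruited: (72 − 57)² / 57 = 3.9474
  dwarf red-fruited: (72 − 57)² / 57 = 3.9474
  dwarf yellow-fruited: (17 − 19)² / 19 = 0.2105
χ² = 4.5848 + 3.9474 + 3.9474 + 0.2105 = 12.6901 ≈ 12.690

12.690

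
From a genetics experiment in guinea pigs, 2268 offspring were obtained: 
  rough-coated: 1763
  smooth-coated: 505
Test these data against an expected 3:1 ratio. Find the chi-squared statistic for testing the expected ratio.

The 3:1 ratio has 4 parts, so with N = 2268 the expected counts are:
  rough-coated: 2268 × 3/4 = 1701
  smooth-coated: 2268 × 1/4 = 567
χ² = Σ (O − E)² / E
  rough-coated: (1763 − 1701)² / 1701 = 2.2598
  smooth-coated: (505 − 567)² / 567 = 6.7795
χ² = 2.2598 + 6.7795 = 9.0393 ≈ 9.039

9.039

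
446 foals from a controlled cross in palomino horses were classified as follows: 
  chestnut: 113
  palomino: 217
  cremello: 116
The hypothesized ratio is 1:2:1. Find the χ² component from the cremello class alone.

Under the 1:2:1 hypothesis (Σ ratio = 4, N = 446):
  chestnut: 446 × 1/4 = 111.5
  palomino: 446 × 2/4 = 223
  cremello: 446 × 1/4 = 111.5
Contribution of cremello: (116 − 111.5)² / 111.5 = 0.1816

0.182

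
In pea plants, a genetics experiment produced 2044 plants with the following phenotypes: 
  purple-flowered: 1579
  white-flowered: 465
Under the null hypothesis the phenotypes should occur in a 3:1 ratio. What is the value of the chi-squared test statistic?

The 3:1 ratio has 4 parts, so with N = 2044 the expected counts are:
  purple-flowered: 2044 × 3/4 = 1533
  white-flowered: 2044 × 1/4 = 511
χ² = Σ (O − E)² / E
  purple-flowered: (1579 − 1533)² / 1533 = 1.3803
  white-flowered: (465 − 511)² / 511 = 4.1409
χ² = 1.3803 + 4.1409 = 5.5212 ≈ 5.521

5.521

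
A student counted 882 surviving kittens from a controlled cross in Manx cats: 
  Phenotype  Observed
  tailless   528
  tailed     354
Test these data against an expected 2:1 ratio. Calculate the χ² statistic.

18.367

The 2:1 ratio has 3 parts, so with N = 882 the expected counts are:
  tailless: 882 × 2/3 = 588
  tailed: 882 × 1/3 = 294
χ² = Σ (O − E)² / E
  tailless: (528 − 588)² / 588 = 6.1224
  tailed: (354 − 294)² / 294 = 12.2449
χ² = 6.1224 + 12.2449 = 18.3673 ≈ 18.367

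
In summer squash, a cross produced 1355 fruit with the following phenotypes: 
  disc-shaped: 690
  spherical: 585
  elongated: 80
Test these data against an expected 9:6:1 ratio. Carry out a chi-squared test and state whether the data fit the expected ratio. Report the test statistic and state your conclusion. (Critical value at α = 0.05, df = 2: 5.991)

18.727; not consistent

Total ratio parts = 16. Expected numbers out of 1355:
  disc-shaped: 1355 × 9/16 = 762.1875
  spherical: 1355 × 6/16 = 508.125
  elongated: 1355 × 1/16 = 84.6875
χ² = Σ (O − E)² / E
  disc-shaped: (690 − 762.1875)² / 762.1875 = 6.8369
  spherical: (585 − 508.125)² / 508.125 = 11.6305
  elongated: (80 − 84.6875)² / 84.6875 = 0.2595
χ² = 6.8369 + 11.6305 + 0.2595 = 18.7269 ≈ 18.727
Degrees of freedom = 3 − 1 = 2; critical value at α = 0.05 is 5.991.
Since 18.727 > 5.991, we reject the null hypothesis — the data do not fit the 9:6:1 ratio.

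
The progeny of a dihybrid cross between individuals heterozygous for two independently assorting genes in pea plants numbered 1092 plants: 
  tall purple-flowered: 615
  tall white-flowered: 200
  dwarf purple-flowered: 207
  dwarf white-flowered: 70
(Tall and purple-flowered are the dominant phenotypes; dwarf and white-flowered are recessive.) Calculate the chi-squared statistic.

A dihybrid F₂ with independent assortment and complete dominance at both loci gives a 9:3:3:1 phenotypic ratio.
The 9:3:3:1 ratio has 16 parts, so with N = 1092 the expected counts are:
  tall purple-flowered: 1092 × 9/16 = 614.25
  tall white-flowered: 1092 × 3/16 = 204.75
  dwarf purple-flowered: 1092 × 3/16 = 204.75
  dwarf white-flowered: 1092 × 1/16 = 68.25
χ² = Σ (O − E)² / E
  tall purple-flowered: (615 − 614.25)² / 614.25 = 0.0009
  tall white-flowered: (200 − 204.75)² / 204.75 = 0.1102
  dwarf purple-flowered: (207 − 204.75)² / 204.75 = 0.0247
  dwarf white-flowered: (70 − 68.25)² / 68.25 = 0.0449
χ² = 0.0009 + 0.1102 + 0.0247 + 0.0449 = 0.1807 ≈ 0.181

0.181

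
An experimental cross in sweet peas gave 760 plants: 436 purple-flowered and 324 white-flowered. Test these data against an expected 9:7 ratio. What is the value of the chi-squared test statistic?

The 9:7 ratio has 16 parts, so with N = 760 the expected counts are:
  purple-flowered: 760 × 9/16 = 427.5
  white-flowered: 760 × 7/16 = 332.5
χ² = Σ (O − E)² / E
  purple-flowered: (436 − 427.5)² / 427.5 = 0.1690
  white-flowered: (324 − 332.5)² / 332.5 = 0.2173
χ² = 0.1690 + 0.2173 = 0.3863 ≈ 0.386

0.386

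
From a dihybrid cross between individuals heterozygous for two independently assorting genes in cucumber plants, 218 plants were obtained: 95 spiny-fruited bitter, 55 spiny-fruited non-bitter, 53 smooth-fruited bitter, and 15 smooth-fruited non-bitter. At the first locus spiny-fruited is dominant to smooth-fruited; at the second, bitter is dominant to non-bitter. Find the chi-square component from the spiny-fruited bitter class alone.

6.223

A dihybrid F₂ with independent assortment and complete dominance at both loci gives a 9:3:3:1 phenotypic ratio.
Total ratio parts = 16. Expected numbers out of 218:
  spiny-fruited bitter: 218 × 9/16 = 122.625
  spiny-fruited non-bitter: 218 × 3/16 = 40.875
  smooth-fruited bitter: 218 × 3/16 = 40.875
  smooth-fruited non-bitter: 218 × 1/16 = 13.625
Contribution of spiny-fruited bitter: (95 − 122.625)² / 122.625 = 6.2234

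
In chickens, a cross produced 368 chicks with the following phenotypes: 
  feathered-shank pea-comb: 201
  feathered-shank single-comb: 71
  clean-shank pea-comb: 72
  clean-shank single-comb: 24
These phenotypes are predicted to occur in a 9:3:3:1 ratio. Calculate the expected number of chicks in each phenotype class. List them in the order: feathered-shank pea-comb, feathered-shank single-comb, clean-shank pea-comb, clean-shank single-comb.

Under the 9:3:3:1 hypothesis (Σ ratio = 16, N = 368):
  feathered-shank pea-comb: 368 × 9/16 = 207
  feathered-shank single-comb: 368 × 3/16 = 69
  clean-shank pea-comb: 368 × 3/16 = 69
  clean-shank single-comb: 368 × 1/16 = 23

207, 69, 69, 23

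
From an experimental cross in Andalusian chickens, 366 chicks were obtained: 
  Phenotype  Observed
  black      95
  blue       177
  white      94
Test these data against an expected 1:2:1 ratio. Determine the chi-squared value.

0.399

The 1:2:1 ratio has 4 parts, so with N = 366 the expected counts are:
  black: 366 × 1/4 = 91.5
  blue: 366 × 2/4 = 183
  white: 366 × 1/4 = 91.5
χ² = Σ (O − E)² / E
  black: (95 − 91.5)² / 91.5 = 0.1339
  blue: (177 − 183)² / 183 = 0.1967
  white: (94 − 91.5)² / 91.5 = 0.0683
χ² = 0.1339 + 0.1967 + 0.0683 = 0.3989 ≈ 0.399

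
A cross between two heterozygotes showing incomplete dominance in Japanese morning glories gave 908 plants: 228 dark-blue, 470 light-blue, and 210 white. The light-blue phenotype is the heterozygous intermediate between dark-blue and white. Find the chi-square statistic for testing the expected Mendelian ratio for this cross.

With incomplete dominance, a heterozygote × heterozygote cross gives a 1:2:1 phenotypic ratio.
Total ratio parts = 4. Expected numbers out of 908:
  dark-blue: 908 × 1/4 = 227
  light-blue: 908 × 2/4 = 454
  white: 908 × 1/4 = 227
χ² = Σ (O − E)² / E
  dark-blue: (228 − 227)² / 227 = 0.0044
  light-blue: (470 − 454)² / 454 = 0.5639
  white: (210 − 227)² / 227 = 1.2731
χ² = 0.0044 + 0.5639 + 1.2731 = 1.8414 ≈ 1.841

1.841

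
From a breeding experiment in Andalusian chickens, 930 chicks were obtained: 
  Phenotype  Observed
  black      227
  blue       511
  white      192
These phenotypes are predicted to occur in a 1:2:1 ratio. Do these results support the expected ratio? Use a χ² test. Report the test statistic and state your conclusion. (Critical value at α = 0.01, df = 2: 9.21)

11.735; not consistent

Under the 1:2:1 hypothesis (Σ ratio = 4, N = 930):
  black: 930 × 1/4 = 232.5
  blue: 930 × 2/4 = 465
  white: 930 × 1/4 = 232.5
χ² = Σ (O − E)² / E
  black: (227 − 232.5)² / 232.5 = 0.1301
  blue: (511 − 465)² / 465 = 4.5505
  white: (192 − 232.5)² / 232.5 = 7.0548
χ² = 0.1301 + 4.5505 + 7.0548 = 11.7354 ≈ 11.735
Degrees of freedom = 3 − 1 = 2; critical value at α = 0.01 is 9.21.
Since 11.735 > 9.21, we reject the null hypothesis — the data do not fit the 1:2:1 ratio.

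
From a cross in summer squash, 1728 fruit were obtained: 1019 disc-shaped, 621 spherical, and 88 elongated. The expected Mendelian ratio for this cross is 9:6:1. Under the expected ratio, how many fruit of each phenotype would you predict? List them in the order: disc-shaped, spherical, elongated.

Total ratio parts = 16. Expected numbers out of 1728:
  disc-shaped: 1728 × 9/16 = 972
  spherical: 1728 × 6/16 = 648
  elongated: 1728 × 1/16 = 108

972, 648, 108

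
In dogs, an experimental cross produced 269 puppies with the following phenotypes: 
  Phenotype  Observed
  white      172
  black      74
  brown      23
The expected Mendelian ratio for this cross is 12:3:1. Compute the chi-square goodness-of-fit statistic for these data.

The 12:3:1 ratio has 16 parts, so with N = 269 the expected counts are:
  white: 269 × 12/16 = 201.75
  black: 269 × 3/16 = 50.4375
  brown: 269 × 1/16 = 16.8125
χ² = Σ (O − E)² / E
  white: (172 − 201.75)² / 201.75 = 4.3869
  black: (74 − 50.4375)² / 50.4375 = 11.0075
  brown: (23 − 16.8125)² / 16.8125 = 2.2772
χ² = 4.3869 + 11.0075 + 2.2772 = 17.6716 ≈ 17.672

17.672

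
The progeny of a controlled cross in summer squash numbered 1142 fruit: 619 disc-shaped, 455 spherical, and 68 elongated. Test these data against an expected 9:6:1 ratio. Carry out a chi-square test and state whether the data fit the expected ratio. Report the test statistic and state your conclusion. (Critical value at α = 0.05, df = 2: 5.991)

2.681; consistent

Under the 9:6:1 hypothesis (Σ ratio = 16, N = 1142):
  disc-shaped: 1142 × 9/16 = 642.375
  spherical: 1142 × 6/16 = 428.25
  elongated: 1142 × 1/16 = 71.375
χ² = Σ (O − E)² / E
  disc-shaped: (619 − 642.375)² / 642.375 = 0.8506
  spherical: (455 − 428.25)² / 428.25 = 1.6709
  elongated: (68 − 71.375)² / 71.375 = 0.1596
χ² = 0.8506 + 1.6709 + 0.1596 = 2.6811 ≈ 2.681
Degrees of freedom = 3 − 1 = 2; critical value at α = 0.05 is 5.991.
Since 2.681 < 5.991, we fail to reject the null hypothesis — the data are consistent with the 9:6:1 ratio.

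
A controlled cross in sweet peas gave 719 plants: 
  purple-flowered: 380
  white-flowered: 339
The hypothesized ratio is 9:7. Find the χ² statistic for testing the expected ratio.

3.375

The 9:7 ratio has 16 parts, so with N = 719 the expected counts are:
  purple-flowered: 719 × 9/16 = 404.4375
  white-flowered: 719 × 7/16 = 314.5625
χ² = Σ (O − E)² / E
  purple-flowered: (380 − 404.4375)² / 404.4375 = 1.4766
  white-flowered: (339 − 314.5625)² / 314.5625 = 1.8985
χ² = 1.4766 + 1.8985 = 3.3751 ≈ 3.375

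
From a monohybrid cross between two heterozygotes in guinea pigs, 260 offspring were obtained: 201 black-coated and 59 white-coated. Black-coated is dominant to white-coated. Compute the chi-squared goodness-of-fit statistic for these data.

For a monohybrid cross between heterozygotes with complete dominance, the expected phenotypic ratio is 3:1.
Under the 3:1 hypothesis (Σ ratio = 4, N = 260):
  black-coated: 260 × 3/4 = 195
  white-coated: 260 × 1/4 = 65
χ² = Σ (O − E)² / E
  black-coated: (201 − 195)² / 195 = 0.1846
  white-coated: (59 − 65)² / 65 = 0.5538
χ² = 0.1846 + 0.5538 = 0.7384 ≈ 0.738

0.738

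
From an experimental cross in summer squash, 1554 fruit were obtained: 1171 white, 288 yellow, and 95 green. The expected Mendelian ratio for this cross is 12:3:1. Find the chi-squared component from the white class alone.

The 12:3:1 ratio has 16 parts, so with N = 1554 the expected counts are:
  white: 1554 × 12/16 = 1165.5
  yellow: 1554 × 3/16 = 291.375
  green: 1554 × 1/16 = 97.125
Contribution of white: (1171 − 1165.5)² / 1165.5 = 0.0260

0.026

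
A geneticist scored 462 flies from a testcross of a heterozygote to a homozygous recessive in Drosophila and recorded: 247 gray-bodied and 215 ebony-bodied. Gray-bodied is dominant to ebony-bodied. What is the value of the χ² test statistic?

A testcross of a heterozygote (Aa × aa) gives a 1:1 phenotypic ratio.
The 1:1 ratio has 2 parts, so with N = 462 the expected counts are:
  gray-bodied: 462 × 1/2 = 231
  ebony-bodied: 462 × 1/2 = 231
χ² = Σ (O − E)² / E
  gray-bodied: (247 − 231)² / 231 = 1.1082
  ebony-bodied: (215 − 231)² / 231 = 1.1082
χ² = 1.1082 + 1.1082 = 2.2164 ≈ 2.216

2.216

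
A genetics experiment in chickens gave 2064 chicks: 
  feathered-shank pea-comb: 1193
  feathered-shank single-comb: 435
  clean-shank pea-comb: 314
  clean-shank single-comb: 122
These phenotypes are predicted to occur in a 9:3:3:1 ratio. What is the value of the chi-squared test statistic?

Total ratio parts = 16. Expected numbers out of 2064:
  feathered-shank pea-comb: 2064 × 9/16 = 1161
  feathered-shank single-comb: 2064 × 3/16 = 387
  clean-shank pea-comb: 2064 × 3/16 = 387
  clean-shank single-comb: 2064 × 1/16 = 129
χ² = Σ (O − E)² / E
  feathered-shank pea-comb: (1193 − 1161)² / 1161 = 0.8820
  feathered-shank single-comb: (435 − 387)² / 387 = 5.9535
  clean-shank pea-comb: (314 − 387)² / 387 = 13.7700
  clean-shank single-comb: (122 − 129)² / 129 = 0.3798
χ² = 0.8820 + 5.9535 + 13.7700 + 0.3798 = 20.9853 ≈ 20.985

20.985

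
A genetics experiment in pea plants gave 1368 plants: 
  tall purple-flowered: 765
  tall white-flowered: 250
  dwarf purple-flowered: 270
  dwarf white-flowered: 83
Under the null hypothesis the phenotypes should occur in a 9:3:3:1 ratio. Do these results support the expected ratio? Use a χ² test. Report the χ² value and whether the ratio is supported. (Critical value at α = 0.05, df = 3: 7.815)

Expected counts for N = 1368 under a 9:3:3:1 ratio (total parts = 16):
  tall purple-flowered: 1368 × 9/16 = 769.5
  tall white-flowered: 1368 × 3/16 = 256.5
  dwarf purple-flowered: 1368 × 3/16 = 256.5
  dwarf white-flowered: 1368 × 1/16 = 85.5
χ² = Σ (O − E)² / E
  tall purple-flowered: (765 − 769.5)² / 769.5 = 0.0263
  tall white-flowered: (250 − 256.5)² / 256.5 = 0.1647
  dwarf purple-flowered: (270 − 256.5)² / 256.5 = 0.7105
  dwarf white-flowered: (83 − 85.5)² / 85.5 = 0.0731
χ² = 0.0263 + 0.1647 + 0.7105 + 0.0731 = 0.9746 ≈ 0.975
Degrees of freedom = 4 − 1 = 3; critical value at α = 0.05 is 7.815.
Since 0.975 < 7.815, we fail to reject the null hypothesis — the data are consistent with the 9:3:3:1 ratio.

0.975; consistent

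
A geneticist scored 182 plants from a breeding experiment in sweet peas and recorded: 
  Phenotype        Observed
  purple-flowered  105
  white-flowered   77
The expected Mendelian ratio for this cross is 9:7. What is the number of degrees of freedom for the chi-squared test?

A goodness-of-fit test with 2 phenotype classes has df = 2 − 1 = 1.

1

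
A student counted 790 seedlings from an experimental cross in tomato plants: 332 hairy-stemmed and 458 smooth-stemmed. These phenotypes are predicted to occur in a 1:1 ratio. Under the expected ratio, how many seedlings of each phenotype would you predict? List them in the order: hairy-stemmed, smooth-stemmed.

Under the 1:1 hypothesis (Σ ratio = 2, N = 790):
  hairy-stemmed: 790 × 1/2 = 395
  smooth-stemmed: 790 × 1/2 = 395

395, 395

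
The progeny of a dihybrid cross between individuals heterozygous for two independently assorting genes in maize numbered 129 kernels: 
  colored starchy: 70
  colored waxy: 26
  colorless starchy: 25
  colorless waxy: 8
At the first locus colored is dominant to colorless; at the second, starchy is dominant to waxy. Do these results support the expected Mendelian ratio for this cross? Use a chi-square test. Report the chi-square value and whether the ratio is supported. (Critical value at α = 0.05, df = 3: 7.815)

0.254; consistent

A dihybrid F₂ with independent assortment and complete dominance at both loci gives a 9:3:3:1 phenotypic ratio.
Total ratio parts = 16. Expected numbers out of 129:
  colored starchy: 129 × 9/16 = 72.5625
  colored waxy: 129 × 3/16 = 24.1875
  colorless starchy: 129 × 3/16 = 24.1875
  colorless waxy: 129 × 1/16 = 8.0625
χ² = Σ (O − E)² / E
  colored starchy: (70 − 72.5625)² / 72.5625 = 0.0905
  colored waxy: (26 − 24.1875)² / 24.1875 = 0.1358
  colorless starchy: (25 − 24.1875)² / 24.1875 = 0.0273
  colorless waxy: (8 − 8.0625)² / 8.0625 = 0.0005
χ² = 0.0905 + 0.1358 + 0.0273 + 0.0005 = 0.2541 ≈ 0.254
Degrees of freedom = 4 − 1 = 3; critical value at α = 0.05 is 7.815.
Since 0.254 < 7.815, we fail to reject the null hypothesis — the data are consistent with the 9:3:3:1 ratio.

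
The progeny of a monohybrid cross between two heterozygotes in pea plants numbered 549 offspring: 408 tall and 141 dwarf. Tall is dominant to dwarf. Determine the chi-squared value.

0.137

For a monohybrid cross between heterozygotes with complete dominance, the expected phenotypic ratio is 3:1.
Under the 3:1 hypothesis (Σ ratio = 4, N = 549):
  tall: 549 × 3/4 = 411.75
  dwarf: 549 × 1/4 = 137.25
χ² = Σ (O − E)² / E
  tall: (408 − 411.75)² / 411.75 = 0.0342
  dwarf: (141 − 137.25)² / 137.25 = 0.1025
χ² = 0.0342 + 0.1025 = 0.1367 ≈ 0.137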